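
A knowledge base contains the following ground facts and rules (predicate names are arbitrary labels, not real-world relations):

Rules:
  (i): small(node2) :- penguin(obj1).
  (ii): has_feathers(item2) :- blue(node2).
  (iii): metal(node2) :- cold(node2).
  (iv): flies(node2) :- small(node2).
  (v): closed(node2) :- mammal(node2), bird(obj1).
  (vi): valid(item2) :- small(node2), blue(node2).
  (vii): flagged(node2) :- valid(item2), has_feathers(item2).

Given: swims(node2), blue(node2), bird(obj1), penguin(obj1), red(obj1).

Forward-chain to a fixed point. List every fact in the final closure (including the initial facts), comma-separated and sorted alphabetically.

Round 1 fires (i), (ii), giving small(node2), has_feathers(item2).
Round 2 fires (iv), (vi), giving flies(node2), valid(item2).
Round 3 fires (vii), giving flagged(node2).

bird(obj1), blue(node2), flagged(node2), flies(node2), has_feathers(item2), penguin(obj1), red(obj1), small(node2), swims(node2), valid(item2)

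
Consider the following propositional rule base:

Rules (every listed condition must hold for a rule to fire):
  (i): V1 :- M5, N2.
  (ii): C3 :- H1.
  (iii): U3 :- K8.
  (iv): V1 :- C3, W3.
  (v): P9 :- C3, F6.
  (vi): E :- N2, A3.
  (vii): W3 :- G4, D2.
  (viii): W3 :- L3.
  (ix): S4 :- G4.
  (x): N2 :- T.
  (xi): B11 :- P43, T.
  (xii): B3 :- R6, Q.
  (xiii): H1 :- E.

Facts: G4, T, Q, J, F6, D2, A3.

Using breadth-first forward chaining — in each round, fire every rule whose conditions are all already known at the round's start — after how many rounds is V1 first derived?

[1] (vii) [W3 :- G4, D2.]; (ix) [S4 :- G4.]; (x) [N2 :- T.]. ⇒ new: W3, S4, N2.
[2] (vi) [E :- N2, A3.]. ⇒ new: E.
[3] (xiii) [H1 :- E.]. ⇒ new: H1.
[4] (ii) [C3 :- H1.]. ⇒ new: C3.
[5] (iv) [V1 :- C3, W3.]; (v) [P9 :- C3, F6.]. ⇒ new: V1, P9.
V1 first appears in round 5.

5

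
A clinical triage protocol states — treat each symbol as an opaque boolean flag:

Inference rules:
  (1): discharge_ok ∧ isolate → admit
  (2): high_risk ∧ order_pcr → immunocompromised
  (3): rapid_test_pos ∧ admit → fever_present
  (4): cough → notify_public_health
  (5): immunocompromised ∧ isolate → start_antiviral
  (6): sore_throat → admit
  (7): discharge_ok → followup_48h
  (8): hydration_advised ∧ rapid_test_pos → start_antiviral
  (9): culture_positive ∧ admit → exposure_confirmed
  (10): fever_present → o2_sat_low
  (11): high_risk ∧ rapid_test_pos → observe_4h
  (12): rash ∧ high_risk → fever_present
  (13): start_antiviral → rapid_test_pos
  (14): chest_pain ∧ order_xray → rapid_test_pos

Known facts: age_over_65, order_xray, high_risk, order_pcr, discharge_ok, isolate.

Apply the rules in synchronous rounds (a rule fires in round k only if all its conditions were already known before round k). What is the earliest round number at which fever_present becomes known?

4

Round 1 — (1), (2), (7), derive admit, immunocompromised, followup_48h.
Round 2 — (5), derive start_antiviral.
Round 3 — (13), derive rapid_test_pos.
Round 4 — (3), (11), derive fever_present, observe_4h.
fever_present first appears in round 4.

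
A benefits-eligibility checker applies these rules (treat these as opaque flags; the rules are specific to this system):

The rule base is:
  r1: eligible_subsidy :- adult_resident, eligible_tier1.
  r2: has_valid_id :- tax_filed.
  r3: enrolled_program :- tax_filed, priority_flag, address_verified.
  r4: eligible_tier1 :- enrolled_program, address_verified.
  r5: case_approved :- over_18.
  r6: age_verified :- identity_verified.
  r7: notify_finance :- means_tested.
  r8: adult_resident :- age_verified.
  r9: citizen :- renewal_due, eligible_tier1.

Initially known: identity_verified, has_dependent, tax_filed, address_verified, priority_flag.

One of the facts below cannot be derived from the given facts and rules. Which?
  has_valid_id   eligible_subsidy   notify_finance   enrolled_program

notify_finance

[1] r2 [has_valid_id :- tax_filed.]; r3 [enrolled_program :- tax_filed, priority_flag, address_verified.]; r6 [age_verified :- identity_verified.]. ⇒ new: has_valid_id, enrolled_program, age_verified.
[2] r4 [eligible_tier1 :- enrolled_program, address_verified.]; r8 [adult_resident :- age_verified.]. ⇒ new: eligible_tier1, adult_resident.
[3] r1 [eligible_subsidy :- adult_resident, eligible_tier1.]. ⇒ new: eligible_subsidy.
Derived: eligible_subsidy (round 3), enrolled_program (round 1), has_valid_id (round 1). notify_finance never appears in any round.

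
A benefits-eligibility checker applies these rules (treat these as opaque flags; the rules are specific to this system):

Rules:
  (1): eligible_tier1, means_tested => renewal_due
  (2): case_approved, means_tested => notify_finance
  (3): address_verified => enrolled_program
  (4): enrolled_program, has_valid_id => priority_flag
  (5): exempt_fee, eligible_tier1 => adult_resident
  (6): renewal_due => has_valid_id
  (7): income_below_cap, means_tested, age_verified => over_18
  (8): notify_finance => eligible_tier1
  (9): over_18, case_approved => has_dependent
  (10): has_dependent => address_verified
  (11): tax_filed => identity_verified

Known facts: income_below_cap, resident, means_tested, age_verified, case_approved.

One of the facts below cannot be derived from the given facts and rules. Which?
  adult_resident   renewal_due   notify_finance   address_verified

adult_resident

Round 1: (2) [case_approved, means_tested => notify_finance]; (7) [income_below_cap, means_tested, age_verified => over_18]. Adds notify_finance, over_18.
Round 2: (8) [notify_finance => eligible_tier1]; (9) [over_18, case_approved => has_dependent]. Adds eligible_tier1, has_dependent.
Round 3: (1) [eligible_tier1, means_tested => renewal_due]; (10) [has_dependent => address_verified]. Adds renewal_due, address_verified.
Round 4: (3) [address_verified => enrolled_program]; (6) [renewal_due => has_valid_id]. Adds enrolled_program, has_valid_id.
Round 5: (4) [enrolled_program, has_valid_id => priority_flag]. Adds priority_flag.
Derived: notify_finance (round 1), renewal_due (round 3), address_verified (round 3). adult_resident never appears in any round.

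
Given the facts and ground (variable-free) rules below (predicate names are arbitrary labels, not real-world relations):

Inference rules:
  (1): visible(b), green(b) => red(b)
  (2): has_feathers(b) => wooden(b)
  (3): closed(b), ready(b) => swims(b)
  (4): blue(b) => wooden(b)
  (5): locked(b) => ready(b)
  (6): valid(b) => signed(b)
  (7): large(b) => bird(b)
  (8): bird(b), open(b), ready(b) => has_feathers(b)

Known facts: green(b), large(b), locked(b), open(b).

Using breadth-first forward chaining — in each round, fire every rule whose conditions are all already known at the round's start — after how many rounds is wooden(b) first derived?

3

Round 1 — (5), (7), derive ready(b), bird(b).
Round 2 — (8), derive has_feathers(b).
Round 3 — (2), derive wooden(b).
wooden(b) first appears in round 3.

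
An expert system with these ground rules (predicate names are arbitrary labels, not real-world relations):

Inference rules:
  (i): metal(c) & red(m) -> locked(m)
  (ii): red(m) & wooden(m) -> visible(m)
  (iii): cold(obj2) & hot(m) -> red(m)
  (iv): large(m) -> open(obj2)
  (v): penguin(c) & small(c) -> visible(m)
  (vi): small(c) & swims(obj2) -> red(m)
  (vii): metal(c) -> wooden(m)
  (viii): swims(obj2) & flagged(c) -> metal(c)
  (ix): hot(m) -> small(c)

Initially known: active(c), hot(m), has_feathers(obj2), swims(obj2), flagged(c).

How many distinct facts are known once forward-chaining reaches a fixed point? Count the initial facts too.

Round 1 fires (viii), (ix), giving metal(c), small(c).
Round 2 fires (vi), (vii), giving red(m), wooden(m).
Round 3 fires (i), (ii), giving locked(m), visible(m).
Closure: {active(c), flagged(c), has_feathers(obj2), hot(m), locked(m), metal(c), red(m), small(c), swims(obj2), visible(m), wooden(m)} — 11 facts.

11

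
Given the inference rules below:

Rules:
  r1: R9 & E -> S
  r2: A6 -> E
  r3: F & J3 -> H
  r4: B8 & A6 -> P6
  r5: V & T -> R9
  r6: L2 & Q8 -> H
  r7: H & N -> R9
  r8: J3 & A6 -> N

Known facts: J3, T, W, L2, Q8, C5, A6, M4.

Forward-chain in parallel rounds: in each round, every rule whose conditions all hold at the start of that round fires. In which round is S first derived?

3

Round 1 fires r2, r6, r8, giving E, H, N.
Round 2 fires r7, giving R9.
Round 3 fires r1, giving S.
S first appears in round 3.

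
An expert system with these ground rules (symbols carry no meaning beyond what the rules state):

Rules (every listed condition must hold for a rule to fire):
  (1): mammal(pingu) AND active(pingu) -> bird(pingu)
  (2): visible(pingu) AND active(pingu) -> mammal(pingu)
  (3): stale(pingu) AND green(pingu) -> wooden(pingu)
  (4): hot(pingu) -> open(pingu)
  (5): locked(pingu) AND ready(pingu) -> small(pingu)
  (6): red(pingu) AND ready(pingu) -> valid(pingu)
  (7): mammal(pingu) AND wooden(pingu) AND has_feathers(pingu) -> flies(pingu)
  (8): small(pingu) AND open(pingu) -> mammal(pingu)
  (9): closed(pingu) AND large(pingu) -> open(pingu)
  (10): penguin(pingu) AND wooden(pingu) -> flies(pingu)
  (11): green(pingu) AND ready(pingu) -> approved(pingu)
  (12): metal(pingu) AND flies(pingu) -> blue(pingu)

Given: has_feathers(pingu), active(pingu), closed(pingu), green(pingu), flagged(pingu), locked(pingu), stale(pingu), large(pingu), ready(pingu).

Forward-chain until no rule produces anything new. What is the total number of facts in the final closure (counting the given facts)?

Round 1: (3) [stale(pingu) AND green(pingu) -> wooden(pingu)]; (5) [locked(pingu) AND ready(pingu) -> small(pingu)]; (9) [closed(pingu) AND large(pingu) -> open(pingu)]; (11) [green(pingu) AND ready(pingu) -> approved(pingu)]. Adds wooden(pingu), small(pingu), open(pingu), approved(pingu).
Round 2: (8) [small(pingu) AND open(pingu) -> mammal(pingu)]. Adds mammal(pingu).
Round 3: (1) [mammal(pingu) AND active(pingu) -> bird(pingu)]; (7) [mammal(pingu) AND wooden(pingu) AND has_feathers(pingu) -> flies(pingu)]. Adds bird(pingu), flies(pingu).
Closure: {active(pingu), approved(pingu), bird(pingu), closed(pingu), flagged(pingu), flies(pingu), green(pingu), has_feathers(pingu), large(pingu), locked(pingu), mammal(pingu), open(pingu), ready(pingu), small(pingu), stale(pingu), wooden(pingu)} — 16 facts.

16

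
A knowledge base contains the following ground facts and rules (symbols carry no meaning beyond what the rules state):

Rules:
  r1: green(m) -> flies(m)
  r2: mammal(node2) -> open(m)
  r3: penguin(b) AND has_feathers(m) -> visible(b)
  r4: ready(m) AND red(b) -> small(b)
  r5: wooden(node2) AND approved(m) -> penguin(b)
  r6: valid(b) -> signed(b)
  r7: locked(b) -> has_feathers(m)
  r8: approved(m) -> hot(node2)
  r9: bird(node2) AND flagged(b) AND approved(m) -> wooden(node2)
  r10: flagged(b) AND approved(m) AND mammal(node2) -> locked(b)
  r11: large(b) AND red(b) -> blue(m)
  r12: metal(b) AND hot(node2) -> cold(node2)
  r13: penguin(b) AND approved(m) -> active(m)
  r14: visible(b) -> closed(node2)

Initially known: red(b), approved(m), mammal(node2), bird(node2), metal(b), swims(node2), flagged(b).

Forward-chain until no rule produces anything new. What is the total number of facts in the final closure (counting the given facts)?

[1] r2 [mammal(node2) -> open(m)]; r8 [approved(m) -> hot(node2)]; r9 [bird(node2) AND flagged(b) AND approved(m) -> wooden(node2)]; r10 [flagged(b) AND approved(m) AND mammal(node2) -> locked(b)]. ⇒ new: open(m), hot(node2), wooden(node2), locked(b).
[2] r5 [wooden(node2) AND approved(m) -> penguin(b)]; r7 [locked(b) -> has_feathers(m)]; r12 [metal(b) AND hot(node2) -> cold(node2)]. ⇒ new: penguin(b), has_feathers(m), cold(node2).
[3] r3 [penguin(b) AND has_feathers(m) -> visible(b)]; r13 [penguin(b) AND approved(m) -> active(m)]. ⇒ new: visible(b), active(m).
[4] r14 [visible(b) -> closed(node2)]. ⇒ new: closed(node2).
Closure: {active(m), approved(m), bird(node2), closed(node2), cold(node2), flagged(b), has_feathers(m), hot(node2), locked(b), mammal(node2), metal(b), open(m), penguin(b), red(b), swims(node2), visible(b), wooden(node2)} — 17 facts.

17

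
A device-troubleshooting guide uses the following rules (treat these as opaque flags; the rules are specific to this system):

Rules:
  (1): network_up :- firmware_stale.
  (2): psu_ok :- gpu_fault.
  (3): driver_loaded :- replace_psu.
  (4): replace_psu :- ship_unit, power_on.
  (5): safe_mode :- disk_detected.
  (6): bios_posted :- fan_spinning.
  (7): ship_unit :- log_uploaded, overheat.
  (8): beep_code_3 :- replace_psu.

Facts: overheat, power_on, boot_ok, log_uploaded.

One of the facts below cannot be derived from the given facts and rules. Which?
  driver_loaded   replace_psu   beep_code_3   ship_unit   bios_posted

[1] (7) [ship_unit :- log_uploaded, overheat.]. ⇒ new: ship_unit.
[2] (4) [replace_psu :- ship_unit, power_on.]. ⇒ new: replace_psu.
[3] (3) [driver_loaded :- replace_psu.]; (8) [beep_code_3 :- replace_psu.]. ⇒ new: driver_loaded, beep_code_3.
Derived: ship_unit (round 1), driver_loaded (round 3), beep_code_3 (round 3), replace_psu (round 2). bios_posted never appears in any round.

bios_posted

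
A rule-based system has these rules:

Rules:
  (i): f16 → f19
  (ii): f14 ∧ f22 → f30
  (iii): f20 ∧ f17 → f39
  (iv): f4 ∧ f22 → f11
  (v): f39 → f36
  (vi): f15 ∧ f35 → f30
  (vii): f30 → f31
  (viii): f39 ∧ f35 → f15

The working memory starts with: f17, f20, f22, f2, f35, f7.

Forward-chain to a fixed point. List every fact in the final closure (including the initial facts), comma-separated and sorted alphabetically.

Round 1: (iii) [f20 ∧ f17 → f39]. Adds f39.
Round 2: (v) [f39 → f36]; (viii) [f39 ∧ f35 → f15]. Adds f36, f15.
Round 3: (vi) [f15 ∧ f35 → f30]. Adds f30.
Round 4: (vii) [f30 → f31]. Adds f31.

f15, f17, f2, f20, f22, f30, f31, f35, f36, f39, f7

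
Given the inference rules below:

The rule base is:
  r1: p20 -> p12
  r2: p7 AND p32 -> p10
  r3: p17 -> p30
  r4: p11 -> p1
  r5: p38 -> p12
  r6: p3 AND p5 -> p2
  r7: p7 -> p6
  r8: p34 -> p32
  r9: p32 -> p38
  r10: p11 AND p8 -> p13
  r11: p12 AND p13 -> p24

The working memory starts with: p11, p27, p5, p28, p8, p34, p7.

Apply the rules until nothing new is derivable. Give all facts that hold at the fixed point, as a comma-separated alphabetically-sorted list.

p1, p10, p11, p12, p13, p24, p27, p28, p32, p34, p38, p5, p6, p7, p8

Round 1: r4 [p11 -> p1]; r7 [p7 -> p6]; r8 [p34 -> p32]; r10 [p11 AND p8 -> p13]. New: p1, p6, p32, p13.
Round 2: r2 [p7 AND p32 -> p10]; r9 [p32 -> p38]. New: p10, p38.
Round 3: r5 [p38 -> p12]. New: p12.
Round 4: r11 [p12 AND p13 -> p24]. New: p24.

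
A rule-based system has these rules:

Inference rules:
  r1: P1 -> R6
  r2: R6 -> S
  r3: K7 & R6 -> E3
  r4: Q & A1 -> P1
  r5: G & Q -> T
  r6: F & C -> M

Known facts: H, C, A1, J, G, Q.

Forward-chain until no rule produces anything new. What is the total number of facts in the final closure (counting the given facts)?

[1] r4 [Q & A1 -> P1]; r5 [G & Q -> T]. ⇒ new: P1, T.
[2] r1 [P1 -> R6]. ⇒ new: R6.
[3] r2 [R6 -> S]. ⇒ new: S.
Closure: {A1, C, G, H, J, P1, Q, R6, S, T} — 10 facts.

10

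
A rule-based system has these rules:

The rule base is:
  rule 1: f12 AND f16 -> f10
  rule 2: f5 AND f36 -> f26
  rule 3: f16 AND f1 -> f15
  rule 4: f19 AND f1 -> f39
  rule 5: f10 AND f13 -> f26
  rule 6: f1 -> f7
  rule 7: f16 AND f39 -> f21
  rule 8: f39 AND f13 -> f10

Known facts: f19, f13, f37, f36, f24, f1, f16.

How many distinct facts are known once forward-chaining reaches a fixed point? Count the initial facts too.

Round 1 — rule 3, rule 4, rule 6, derive f15, f39, f7.
Round 2 — rule 7, rule 8, derive f21, f10.
Round 3 — rule 5, derive f26.
Closure: {f1, f10, f13, f15, f16, f19, f21, f24, f26, f36, f37, f39, f7} — 13 facts.

13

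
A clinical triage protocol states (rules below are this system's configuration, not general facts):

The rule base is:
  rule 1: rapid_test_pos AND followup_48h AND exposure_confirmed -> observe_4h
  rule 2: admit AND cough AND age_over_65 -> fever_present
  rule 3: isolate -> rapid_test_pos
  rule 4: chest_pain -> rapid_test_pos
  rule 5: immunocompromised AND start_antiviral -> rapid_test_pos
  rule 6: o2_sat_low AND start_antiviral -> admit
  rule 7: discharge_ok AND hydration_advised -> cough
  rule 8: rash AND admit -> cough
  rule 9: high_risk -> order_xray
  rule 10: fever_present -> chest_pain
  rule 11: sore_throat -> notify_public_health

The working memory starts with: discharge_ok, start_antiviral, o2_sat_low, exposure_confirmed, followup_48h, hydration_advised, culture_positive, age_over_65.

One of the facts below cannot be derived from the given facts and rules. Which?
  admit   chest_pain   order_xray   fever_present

order_xray

[1] rule 6 [o2_sat_low AND start_antiviral -> admit]; rule 7 [discharge_ok AND hydration_advised -> cough]. ⇒ new: admit, cough.
[2] rule 2 [admit AND cough AND age_over_65 -> fever_present]. ⇒ new: fever_present.
[3] rule 10 [fever_present -> chest_pain]. ⇒ new: chest_pain.
[4] rule 4 [chest_pain -> rapid_test_pos]. ⇒ new: rapid_test_pos.
[5] rule 1 [rapid_test_pos AND followup_48h AND exposure_confirmed -> observe_4h]. ⇒ new: observe_4h.
Derived: admit (round 1), fever_present (round 2), chest_pain (round 3). order_xray never appears in any round.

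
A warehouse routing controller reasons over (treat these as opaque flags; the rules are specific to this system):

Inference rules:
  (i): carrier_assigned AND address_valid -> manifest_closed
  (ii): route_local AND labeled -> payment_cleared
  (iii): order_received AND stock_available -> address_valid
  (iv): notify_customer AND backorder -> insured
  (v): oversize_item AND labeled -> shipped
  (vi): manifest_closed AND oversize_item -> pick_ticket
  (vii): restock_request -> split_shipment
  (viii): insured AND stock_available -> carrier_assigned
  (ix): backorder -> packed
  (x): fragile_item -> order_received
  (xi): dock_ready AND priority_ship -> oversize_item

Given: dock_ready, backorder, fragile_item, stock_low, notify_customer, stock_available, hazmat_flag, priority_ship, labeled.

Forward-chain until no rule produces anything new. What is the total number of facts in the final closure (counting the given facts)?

Round 1: (iv) [notify_customer AND backorder -> insured]; (ix) [backorder -> packed]; (x) [fragile_item -> order_received]; (xi) [dock_ready AND priority_ship -> oversize_item]. Adds insured, packed, order_received, oversize_item.
Round 2: (iii) [order_received AND stock_available -> address_valid]; (v) [oversize_item AND labeled -> shipped]; (viii) [insured AND stock_available -> carrier_assigned]. Adds address_valid, shipped, carrier_assigned.
Round 3: (i) [carrier_assigned AND address_valid -> manifest_closed]. Adds manifest_closed.
Round 4: (vi) [manifest_closed AND oversize_item -> pick_ticket]. Adds pick_ticket.
Closure: {address_valid, backorder, carrier_assigned, dock_ready, fragile_item, hazmat_flag, insured, labeled, manifest_closed, notify_customer, order_received, oversize_item, packed, pick_ticket, priority_ship, shipped, stock_available, stock_low} — 18 facts.

18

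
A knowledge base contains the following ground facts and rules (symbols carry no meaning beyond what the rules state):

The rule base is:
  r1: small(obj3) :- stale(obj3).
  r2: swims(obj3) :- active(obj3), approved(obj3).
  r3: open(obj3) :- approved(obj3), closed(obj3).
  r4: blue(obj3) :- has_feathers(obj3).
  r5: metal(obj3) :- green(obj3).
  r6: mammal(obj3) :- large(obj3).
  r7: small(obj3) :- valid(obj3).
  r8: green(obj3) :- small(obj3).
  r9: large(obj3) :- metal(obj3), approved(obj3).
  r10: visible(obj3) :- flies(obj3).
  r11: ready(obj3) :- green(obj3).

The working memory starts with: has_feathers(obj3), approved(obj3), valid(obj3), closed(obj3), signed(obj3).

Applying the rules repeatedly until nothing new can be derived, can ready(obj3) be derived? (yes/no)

Round 1: r3 [open(obj3) :- approved(obj3), closed(obj3).]; r4 [blue(obj3) :- has_feathers(obj3).]; r7 [small(obj3) :- valid(obj3).]. Adds open(obj3), blue(obj3), small(obj3).
Round 2: r8 [green(obj3) :- small(obj3).]. Adds green(obj3).
Round 3: r5 [metal(obj3) :- green(obj3).]; r11 [ready(obj3) :- green(obj3).]. Adds metal(obj3), ready(obj3).
Round 4: r9 [large(obj3) :- metal(obj3), approved(obj3).]. Adds large(obj3).
Round 5: r6 [mammal(obj3) :- large(obj3).]. Adds mammal(obj3).
ready(obj3) appears in round 3, so it is derivable.

yes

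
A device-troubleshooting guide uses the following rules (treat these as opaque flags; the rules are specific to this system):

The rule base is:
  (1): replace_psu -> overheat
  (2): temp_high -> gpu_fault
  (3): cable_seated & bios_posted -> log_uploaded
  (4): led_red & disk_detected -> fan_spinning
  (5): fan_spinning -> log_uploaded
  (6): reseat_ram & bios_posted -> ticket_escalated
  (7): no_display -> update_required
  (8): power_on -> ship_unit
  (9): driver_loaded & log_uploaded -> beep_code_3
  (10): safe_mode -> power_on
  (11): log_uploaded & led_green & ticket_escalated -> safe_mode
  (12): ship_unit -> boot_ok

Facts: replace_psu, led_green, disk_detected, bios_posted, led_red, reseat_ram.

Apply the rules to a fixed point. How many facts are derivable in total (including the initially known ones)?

14

[1] (1) [replace_psu -> overheat]; (4) [led_red & disk_detected -> fan_spinning]; (6) [reseat_ram & bios_posted -> ticket_escalated]. ⇒ new: overheat, fan_spinning, ticket_escalated.
[2] (5) [fan_spinning -> log_uploaded]. ⇒ new: log_uploaded.
[3] (11) [log_uploaded & led_green & ticket_escalated -> safe_mode]. ⇒ new: safe_mode.
[4] (10) [safe_mode -> power_on]. ⇒ new: power_on.
[5] (8) [power_on -> ship_unit]. ⇒ new: ship_unit.
[6] (12) [ship_unit -> boot_ok]. ⇒ new: boot_ok.
Closure: {bios_posted, boot_ok, disk_detected, fan_spinning, led_green, led_red, log_uploaded, overheat, power_on, replace_psu, reseat_ram, safe_mode, ship_unit, ticket_escalated} — 14 facts.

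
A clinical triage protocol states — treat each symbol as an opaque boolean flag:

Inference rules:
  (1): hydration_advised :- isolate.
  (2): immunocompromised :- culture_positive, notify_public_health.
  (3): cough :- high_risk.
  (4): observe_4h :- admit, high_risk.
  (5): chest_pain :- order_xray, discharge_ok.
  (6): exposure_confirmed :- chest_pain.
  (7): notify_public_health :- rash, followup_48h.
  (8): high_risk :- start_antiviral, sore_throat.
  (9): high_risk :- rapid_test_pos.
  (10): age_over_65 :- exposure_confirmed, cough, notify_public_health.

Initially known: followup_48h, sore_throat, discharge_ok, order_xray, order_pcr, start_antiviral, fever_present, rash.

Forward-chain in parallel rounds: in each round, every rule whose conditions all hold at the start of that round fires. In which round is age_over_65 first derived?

3

Round 1 — (5), (7), (8), derive chest_pain, notify_public_health, high_risk.
Round 2 — (3), (6), derive cough, exposure_confirmed.
Round 3 — (10), derive age_over_65.
age_over_65 first appears in round 3.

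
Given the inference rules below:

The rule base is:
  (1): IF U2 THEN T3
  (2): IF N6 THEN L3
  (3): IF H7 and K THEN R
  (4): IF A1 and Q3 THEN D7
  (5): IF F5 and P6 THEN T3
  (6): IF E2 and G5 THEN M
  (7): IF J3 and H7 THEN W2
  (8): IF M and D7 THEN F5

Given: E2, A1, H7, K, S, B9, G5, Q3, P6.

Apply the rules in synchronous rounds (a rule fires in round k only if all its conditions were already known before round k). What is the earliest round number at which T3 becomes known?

3

Round 1: (3) [IF H7 and K THEN R]; (4) [IF A1 and Q3 THEN D7]; (6) [IF E2 and G5 THEN M]. New: R, D7, M.
Round 2: (8) [IF M and D7 THEN F5]. New: F5.
Round 3: (5) [IF F5 and P6 THEN T3]. New: T3.
T3 first appears in round 3.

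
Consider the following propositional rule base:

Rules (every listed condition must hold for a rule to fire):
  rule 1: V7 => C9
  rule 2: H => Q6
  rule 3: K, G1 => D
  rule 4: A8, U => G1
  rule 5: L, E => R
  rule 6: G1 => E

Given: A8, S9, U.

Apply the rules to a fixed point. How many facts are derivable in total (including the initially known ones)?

Round 1 fires rule 4, giving G1.
Round 2 fires rule 6, giving E.
Closure: {A8, E, G1, S9, U} — 5 facts.

5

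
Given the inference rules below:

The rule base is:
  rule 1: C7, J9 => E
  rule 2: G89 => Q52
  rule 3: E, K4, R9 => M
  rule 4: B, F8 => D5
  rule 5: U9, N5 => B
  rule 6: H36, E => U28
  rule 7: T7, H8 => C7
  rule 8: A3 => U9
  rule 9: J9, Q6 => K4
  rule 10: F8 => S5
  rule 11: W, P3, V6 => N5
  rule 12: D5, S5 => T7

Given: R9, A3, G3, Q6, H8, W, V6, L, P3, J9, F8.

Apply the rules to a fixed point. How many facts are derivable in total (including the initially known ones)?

21

Round 1 — rule 8, rule 9, rule 10, rule 11, derive U9, K4, S5, N5.
Round 2 — rule 5, derive B.
Round 3 — rule 4, derive D5.
Round 4 — rule 12, derive T7.
Round 5 — rule 7, derive C7.
Round 6 — rule 1, derive E.
Round 7 — rule 3, derive M.
Closure: {A3, B, C7, D5, E, F8, G3, H8, J9, K4, L, M, N5, P3, Q6, R9, S5, T7, U9, V6, W} — 21 facts.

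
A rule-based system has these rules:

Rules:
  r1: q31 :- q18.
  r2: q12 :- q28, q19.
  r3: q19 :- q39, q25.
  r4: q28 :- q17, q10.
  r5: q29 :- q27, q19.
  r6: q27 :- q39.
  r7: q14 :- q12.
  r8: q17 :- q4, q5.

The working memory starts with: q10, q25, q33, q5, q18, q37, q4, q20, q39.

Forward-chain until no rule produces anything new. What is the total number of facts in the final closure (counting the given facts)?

17

Round 1 — r1, r3, r6, r8, derive q31, q19, q27, q17.
Round 2 — r4, r5, derive q28, q29.
Round 3 — r2, derive q12.
Round 4 — r7, derive q14.
Closure: {q10, q12, q14, q17, q18, q19, q20, q25, q27, q28, q29, q31, q33, q37, q39, q4, q5} — 17 facts.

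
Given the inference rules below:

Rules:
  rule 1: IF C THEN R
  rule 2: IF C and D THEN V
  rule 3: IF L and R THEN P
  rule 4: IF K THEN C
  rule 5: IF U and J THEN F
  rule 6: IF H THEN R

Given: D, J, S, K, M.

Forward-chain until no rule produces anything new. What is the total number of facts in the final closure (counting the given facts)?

Round 1 — rule 4, derive C.
Round 2 — rule 1, rule 2, derive R, V.
Closure: {C, D, J, K, M, R, S, V} — 8 facts.

8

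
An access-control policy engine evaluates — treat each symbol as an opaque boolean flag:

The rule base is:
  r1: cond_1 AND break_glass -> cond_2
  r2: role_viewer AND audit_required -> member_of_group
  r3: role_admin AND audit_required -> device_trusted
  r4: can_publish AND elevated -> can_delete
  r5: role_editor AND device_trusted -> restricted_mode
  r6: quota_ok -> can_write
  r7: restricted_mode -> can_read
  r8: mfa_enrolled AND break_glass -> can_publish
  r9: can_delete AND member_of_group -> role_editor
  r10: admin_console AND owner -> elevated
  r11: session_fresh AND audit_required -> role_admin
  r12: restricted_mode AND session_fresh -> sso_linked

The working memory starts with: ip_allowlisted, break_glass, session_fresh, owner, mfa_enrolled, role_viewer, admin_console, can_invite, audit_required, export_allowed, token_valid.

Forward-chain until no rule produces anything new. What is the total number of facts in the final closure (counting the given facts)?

Round 1: r2 [role_viewer AND audit_required -> member_of_group]; r8 [mfa_enrolled AND break_glass -> can_publish]; r10 [admin_console AND owner -> elevated]; r11 [session_fresh AND audit_required -> role_admin]. Adds member_of_group, can_publish, elevated, role_admin.
Round 2: r3 [role_admin AND audit_required -> device_trusted]; r4 [can_publish AND elevated -> can_delete]. Adds device_trusted, can_delete.
Round 3: r9 [can_delete AND member_of_group -> role_editor]. Adds role_editor.
Round 4: r5 [role_editor AND device_trusted -> restricted_mode]. Adds restricted_mode.
Round 5: r7 [restricted_mode -> can_read]; r12 [restricted_mode AND session_fresh -> sso_linked]. Adds can_read, sso_linked.
Closure: {admin_console, audit_required, break_glass, can_delete, can_invite, can_publish, can_read, device_trusted, elevated, export_allowed, ip_allowlisted, member_of_group, mfa_enrolled, owner, restricted_mode, role_admin, role_editor, role_viewer, session_fresh, sso_linked, token_valid} — 21 facts.

21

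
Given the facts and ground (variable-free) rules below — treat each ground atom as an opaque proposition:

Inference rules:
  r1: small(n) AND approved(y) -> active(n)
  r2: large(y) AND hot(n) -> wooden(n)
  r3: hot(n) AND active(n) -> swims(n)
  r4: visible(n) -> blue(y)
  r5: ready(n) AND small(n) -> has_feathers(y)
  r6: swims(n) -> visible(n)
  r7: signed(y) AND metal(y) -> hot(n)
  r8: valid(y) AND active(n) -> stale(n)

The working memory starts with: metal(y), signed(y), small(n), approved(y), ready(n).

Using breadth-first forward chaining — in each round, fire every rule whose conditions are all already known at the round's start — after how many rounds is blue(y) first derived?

4

Round 1 — r1, r5, r7, derive active(n), has_feathers(y), hot(n).
Round 2 — r3, derive swims(n).
Round 3 — r6, derive visible(n).
Round 4 — r4, derive blue(y).
blue(y) first appears in round 4.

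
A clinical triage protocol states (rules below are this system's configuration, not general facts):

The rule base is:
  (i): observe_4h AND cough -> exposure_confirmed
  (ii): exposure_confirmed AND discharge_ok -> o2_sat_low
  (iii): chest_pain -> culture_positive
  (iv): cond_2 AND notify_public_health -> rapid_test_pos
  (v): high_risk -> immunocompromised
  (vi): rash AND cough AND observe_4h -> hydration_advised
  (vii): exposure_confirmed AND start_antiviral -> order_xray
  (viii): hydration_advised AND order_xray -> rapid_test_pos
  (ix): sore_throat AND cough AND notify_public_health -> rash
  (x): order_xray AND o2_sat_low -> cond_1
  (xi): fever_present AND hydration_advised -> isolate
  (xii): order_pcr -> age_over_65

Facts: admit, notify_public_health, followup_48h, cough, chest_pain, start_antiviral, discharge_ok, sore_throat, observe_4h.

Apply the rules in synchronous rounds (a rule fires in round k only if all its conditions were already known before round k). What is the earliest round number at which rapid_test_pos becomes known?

3

[1] (i) [observe_4h AND cough -> exposure_confirmed]; (iii) [chest_pain -> culture_positive]; (ix) [sore_throat AND cough AND notify_public_health -> rash]. ⇒ new: exposure_confirmed, culture_positive, rash.
[2] (ii) [exposure_confirmed AND discharge_ok -> o2_sat_low]; (vi) [rash AND cough AND observe_4h -> hydration_advised]; (vii) [exposure_confirmed AND start_antiviral -> order_xray]. ⇒ new: o2_sat_low, hydration_advised, order_xray.
[3] (viii) [hydration_advised AND order_xray -> rapid_test_pos]; (x) [order_xray AND o2_sat_low -> cond_1]. ⇒ new: rapid_test_pos, cond_1.
rapid_test_pos first appears in round 3.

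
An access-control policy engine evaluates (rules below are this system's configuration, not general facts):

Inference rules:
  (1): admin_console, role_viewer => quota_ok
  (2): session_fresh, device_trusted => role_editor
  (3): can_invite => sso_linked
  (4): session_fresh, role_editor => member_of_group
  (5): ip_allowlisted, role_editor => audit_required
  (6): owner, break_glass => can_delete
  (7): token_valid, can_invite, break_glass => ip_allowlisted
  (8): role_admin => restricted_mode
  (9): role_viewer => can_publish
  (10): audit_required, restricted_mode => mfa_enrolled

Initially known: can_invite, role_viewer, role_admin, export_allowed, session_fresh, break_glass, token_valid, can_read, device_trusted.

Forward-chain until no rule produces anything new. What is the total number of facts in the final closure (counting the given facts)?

17

Round 1: (2) [session_fresh, device_trusted => role_editor]; (3) [can_invite => sso_linked]; (7) [token_valid, can_invite, break_glass => ip_allowlisted]; (8) [role_admin => restricted_mode]; (9) [role_viewer => can_publish]. Adds role_editor, sso_linked, ip_allowlisted, restricted_mode, can_publish.
Round 2: (4) [session_fresh, role_editor => member_of_group]; (5) [ip_allowlisted, role_editor => audit_required]. Adds member_of_group, audit_required.
Round 3: (10) [audit_required, restricted_mode => mfa_enrolled]. Adds mfa_enrolled.
Closure: {audit_required, break_glass, can_invite, can_publish, can_read, device_trusted, export_allowed, ip_allowlisted, member_of_group, mfa_enrolled, restricted_mode, role_admin, role_editor, role_viewer, session_fresh, sso_linked, token_valid} — 17 facts.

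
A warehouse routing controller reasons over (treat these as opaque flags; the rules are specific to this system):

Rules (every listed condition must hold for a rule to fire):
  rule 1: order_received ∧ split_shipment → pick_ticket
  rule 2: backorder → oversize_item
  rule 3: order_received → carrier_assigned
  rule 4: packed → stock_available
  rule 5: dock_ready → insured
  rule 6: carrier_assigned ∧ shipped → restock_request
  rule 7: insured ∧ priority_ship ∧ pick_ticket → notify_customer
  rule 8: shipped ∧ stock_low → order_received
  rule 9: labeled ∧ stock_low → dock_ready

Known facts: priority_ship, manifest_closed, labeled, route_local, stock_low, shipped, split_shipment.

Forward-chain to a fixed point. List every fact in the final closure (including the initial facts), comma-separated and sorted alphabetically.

[1] rule 8 [shipped ∧ stock_low → order_received]; rule 9 [labeled ∧ stock_low → dock_ready]. ⇒ new: order_received, dock_ready.
[2] rule 1 [order_received ∧ split_shipment → pick_ticket]; rule 3 [order_received → carrier_assigned]; rule 5 [dock_ready → insured]. ⇒ new: pick_ticket, carrier_assigned, insured.
[3] rule 6 [carrier_assigned ∧ shipped → restock_request]; rule 7 [insured ∧ priority_ship ∧ pick_ticket → notify_customer]. ⇒ new: restock_request, notify_customer.

carrier_assigned, dock_ready, insured, labeled, manifest_closed, notify_customer, order_received, pick_ticket, priority_ship, restock_request, route_local, shipped, split_shipment, stock_low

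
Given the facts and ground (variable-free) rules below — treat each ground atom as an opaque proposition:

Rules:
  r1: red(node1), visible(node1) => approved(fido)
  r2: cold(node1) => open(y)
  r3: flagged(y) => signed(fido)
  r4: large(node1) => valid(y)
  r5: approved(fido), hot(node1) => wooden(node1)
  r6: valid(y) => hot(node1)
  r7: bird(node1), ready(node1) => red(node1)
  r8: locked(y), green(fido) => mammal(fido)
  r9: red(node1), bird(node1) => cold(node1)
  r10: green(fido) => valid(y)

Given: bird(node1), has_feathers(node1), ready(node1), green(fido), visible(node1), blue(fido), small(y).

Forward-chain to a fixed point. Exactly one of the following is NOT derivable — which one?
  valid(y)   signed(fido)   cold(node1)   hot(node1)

Round 1 fires r7, r10, giving red(node1), valid(y).
Round 2 fires r1, r6, r9, giving approved(fido), hot(node1), cold(node1).
Round 3 fires r2, r5, giving open(y), wooden(node1).
Derived: valid(y) (round 1), hot(node1) (round 2), cold(node1) (round 2). signed(fido) never appears in any round.

signed(fido)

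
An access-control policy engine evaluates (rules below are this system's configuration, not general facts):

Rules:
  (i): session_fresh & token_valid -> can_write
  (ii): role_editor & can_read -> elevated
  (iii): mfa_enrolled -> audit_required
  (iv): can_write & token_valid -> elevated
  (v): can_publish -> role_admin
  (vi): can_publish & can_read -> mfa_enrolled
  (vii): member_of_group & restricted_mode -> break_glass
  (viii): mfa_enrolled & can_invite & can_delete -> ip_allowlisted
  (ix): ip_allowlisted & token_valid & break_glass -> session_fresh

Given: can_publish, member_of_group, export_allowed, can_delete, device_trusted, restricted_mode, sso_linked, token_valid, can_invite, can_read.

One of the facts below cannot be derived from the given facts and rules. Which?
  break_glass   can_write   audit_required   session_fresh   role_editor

Round 1: (v) [can_publish -> role_admin]; (vi) [can_publish & can_read -> mfa_enrolled]; (vii) [member_of_group & restricted_mode -> break_glass]. Adds role_admin, mfa_enrolled, break_glass.
Round 2: (iii) [mfa_enrolled -> audit_required]; (viii) [mfa_enrolled & can_invite & can_delete -> ip_allowlisted]. Adds audit_required, ip_allowlisted.
Round 3: (ix) [ip_allowlisted & token_valid & break_glass -> session_fresh]. Adds session_fresh.
Round 4: (i) [session_fresh & token_valid -> can_write]. Adds can_write.
Round 5: (iv) [can_write & token_valid -> elevated]. Adds elevated.
Derived: break_glass (round 1), can_write (round 4), audit_required (round 2), session_fresh (round 3). role_editor never appears in any round.

role_editor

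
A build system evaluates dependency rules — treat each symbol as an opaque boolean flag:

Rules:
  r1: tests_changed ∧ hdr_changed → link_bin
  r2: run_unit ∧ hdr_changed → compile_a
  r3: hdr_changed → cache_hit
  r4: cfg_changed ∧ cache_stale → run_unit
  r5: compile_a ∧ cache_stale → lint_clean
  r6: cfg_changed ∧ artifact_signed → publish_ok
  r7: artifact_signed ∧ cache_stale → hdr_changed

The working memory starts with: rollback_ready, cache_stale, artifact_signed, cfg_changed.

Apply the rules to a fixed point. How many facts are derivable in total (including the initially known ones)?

Round 1 fires r4, r6, r7, giving run_unit, publish_ok, hdr_changed.
Round 2 fires r2, r3, giving compile_a, cache_hit.
Round 3 fires r5, giving lint_clean.
Closure: {artifact_signed, cache_hit, cache_stale, cfg_changed, compile_a, hdr_changed, lint_clean, publish_ok, rollback_ready, run_unit} — 10 facts.

10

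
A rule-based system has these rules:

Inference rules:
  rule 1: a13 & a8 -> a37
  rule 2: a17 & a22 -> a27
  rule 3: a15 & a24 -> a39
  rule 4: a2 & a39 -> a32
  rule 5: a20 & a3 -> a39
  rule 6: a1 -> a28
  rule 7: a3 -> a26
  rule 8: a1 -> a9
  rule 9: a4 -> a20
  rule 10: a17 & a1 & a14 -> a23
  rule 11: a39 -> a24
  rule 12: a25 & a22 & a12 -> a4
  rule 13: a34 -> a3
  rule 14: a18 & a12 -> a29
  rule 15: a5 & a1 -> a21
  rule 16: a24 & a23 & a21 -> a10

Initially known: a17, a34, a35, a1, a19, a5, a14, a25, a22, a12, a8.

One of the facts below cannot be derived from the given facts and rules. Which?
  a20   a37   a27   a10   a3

a37

Round 1: rule 2 [a17 & a22 -> a27]; rule 6 [a1 -> a28]; rule 8 [a1 -> a9]; rule 10 [a17 & a1 & a14 -> a23]; rule 12 [a25 & a22 & a12 -> a4]; rule 13 [a34 -> a3]; rule 15 [a5 & a1 -> a21]. New: a27, a28, a9, a23, a4, a3, a21.
Round 2: rule 7 [a3 -> a26]; rule 9 [a4 -> a20]. New: a26, a20.
Round 3: rule 5 [a20 & a3 -> a39]. New: a39.
Round 4: rule 11 [a39 -> a24]. New: a24.
Round 5: rule 16 [a24 & a23 & a21 -> a10]. New: a10.
Derived: a20 (round 2), a10 (round 5), a27 (round 1), a3 (round 1). a37 never appears in any round.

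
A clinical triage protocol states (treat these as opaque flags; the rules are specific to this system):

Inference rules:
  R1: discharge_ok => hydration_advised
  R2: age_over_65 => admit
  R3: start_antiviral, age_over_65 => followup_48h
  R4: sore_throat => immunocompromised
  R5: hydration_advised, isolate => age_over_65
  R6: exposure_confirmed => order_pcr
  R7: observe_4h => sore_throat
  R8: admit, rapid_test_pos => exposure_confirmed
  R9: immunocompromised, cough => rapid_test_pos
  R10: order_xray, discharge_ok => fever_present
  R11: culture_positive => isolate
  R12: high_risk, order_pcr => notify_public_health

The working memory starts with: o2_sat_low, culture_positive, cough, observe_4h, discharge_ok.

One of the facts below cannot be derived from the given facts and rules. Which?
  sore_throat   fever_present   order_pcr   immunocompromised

fever_present

Round 1 fires R1, R7, R11, giving hydration_advised, sore_throat, isolate.
Round 2 fires R4, R5, giving immunocompromised, age_over_65.
Round 3 fires R2, R9, giving admit, rapid_test_pos.
Round 4 fires R8, giving exposure_confirmed.
Round 5 fires R6, giving order_pcr.
Derived: immunocompromised (round 2), sore_throat (round 1), order_pcr (round 5). fever_present never appears in any round.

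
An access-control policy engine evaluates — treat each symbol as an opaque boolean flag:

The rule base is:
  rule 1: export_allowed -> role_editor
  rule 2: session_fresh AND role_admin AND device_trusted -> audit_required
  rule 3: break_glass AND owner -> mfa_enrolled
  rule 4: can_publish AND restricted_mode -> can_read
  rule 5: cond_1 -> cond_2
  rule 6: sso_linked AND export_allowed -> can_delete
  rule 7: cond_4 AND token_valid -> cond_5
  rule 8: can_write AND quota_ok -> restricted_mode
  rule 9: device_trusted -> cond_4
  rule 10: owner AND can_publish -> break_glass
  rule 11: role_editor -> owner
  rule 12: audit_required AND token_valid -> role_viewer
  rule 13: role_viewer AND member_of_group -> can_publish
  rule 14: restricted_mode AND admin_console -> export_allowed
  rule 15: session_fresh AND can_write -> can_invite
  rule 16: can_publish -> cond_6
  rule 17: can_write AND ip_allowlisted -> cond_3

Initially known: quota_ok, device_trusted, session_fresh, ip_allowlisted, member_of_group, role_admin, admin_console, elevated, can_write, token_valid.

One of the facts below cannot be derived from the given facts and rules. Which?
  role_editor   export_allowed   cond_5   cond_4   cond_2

cond_2

[1] rule 2 [session_fresh AND role_admin AND device_trusted -> audit_required]; rule 8 [can_write AND quota_ok -> restricted_mode]; rule 9 [device_trusted -> cond_4]; rule 15 [session_fresh AND can_write -> can_invite]; rule 17 [can_write AND ip_allowlisted -> cond_3]. ⇒ new: audit_required, restricted_mode, cond_4, can_invite, cond_3.
[2] rule 7 [cond_4 AND token_valid -> cond_5]; rule 12 [audit_required AND token_valid -> role_viewer]; rule 14 [restricted_mode AND admin_console -> export_allowed]. ⇒ new: cond_5, role_viewer, export_allowed.
[3] rule 1 [export_allowed -> role_editor]; rule 13 [role_viewer AND member_of_group -> can_publish]. ⇒ new: role_editor, can_publish.
[4] rule 4 [can_publish AND restricted_mode -> can_read]; rule 11 [role_editor -> owner]; rule 16 [can_publish -> cond_6]. ⇒ new: can_read, owner, cond_6.
[5] rule 10 [owner AND can_publish -> break_glass]. ⇒ new: break_glass.
[6] rule 3 [break_glass AND owner -> mfa_enrolled]. ⇒ new: mfa_enrolled.
Derived: cond_5 (round 2), cond_4 (round 1), role_editor (round 3), export_allowed (round 2). cond_2 never appears in any round.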